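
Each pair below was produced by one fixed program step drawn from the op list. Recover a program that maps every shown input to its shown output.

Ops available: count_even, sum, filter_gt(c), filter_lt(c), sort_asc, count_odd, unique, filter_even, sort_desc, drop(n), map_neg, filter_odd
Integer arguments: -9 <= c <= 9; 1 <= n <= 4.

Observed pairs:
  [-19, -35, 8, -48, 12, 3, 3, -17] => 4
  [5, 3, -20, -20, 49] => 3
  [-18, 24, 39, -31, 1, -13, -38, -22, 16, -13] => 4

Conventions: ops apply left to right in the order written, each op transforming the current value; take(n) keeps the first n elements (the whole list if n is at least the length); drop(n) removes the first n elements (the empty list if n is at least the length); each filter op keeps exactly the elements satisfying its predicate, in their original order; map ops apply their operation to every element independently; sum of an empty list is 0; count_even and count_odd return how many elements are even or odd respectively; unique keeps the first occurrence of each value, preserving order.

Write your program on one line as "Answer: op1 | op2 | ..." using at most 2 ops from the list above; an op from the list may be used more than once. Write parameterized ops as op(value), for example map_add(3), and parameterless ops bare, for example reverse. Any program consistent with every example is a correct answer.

unique | count_odd

Check, running the answer program on each example:
  [-19, -35, 8, -48, 12, 3, 3, -17] -> [-19, -35, 8, -48, 12, 3, -17] -> 4
  [5, 3, -20, -20, 49] -> [5, 3, -20, 49] -> 3
  [-18, 24, 39, -31, 1, -13, -38, -22, 16, -13] -> [-18, 24, 39, -31, 1, -13, -38, -22, 16] -> 4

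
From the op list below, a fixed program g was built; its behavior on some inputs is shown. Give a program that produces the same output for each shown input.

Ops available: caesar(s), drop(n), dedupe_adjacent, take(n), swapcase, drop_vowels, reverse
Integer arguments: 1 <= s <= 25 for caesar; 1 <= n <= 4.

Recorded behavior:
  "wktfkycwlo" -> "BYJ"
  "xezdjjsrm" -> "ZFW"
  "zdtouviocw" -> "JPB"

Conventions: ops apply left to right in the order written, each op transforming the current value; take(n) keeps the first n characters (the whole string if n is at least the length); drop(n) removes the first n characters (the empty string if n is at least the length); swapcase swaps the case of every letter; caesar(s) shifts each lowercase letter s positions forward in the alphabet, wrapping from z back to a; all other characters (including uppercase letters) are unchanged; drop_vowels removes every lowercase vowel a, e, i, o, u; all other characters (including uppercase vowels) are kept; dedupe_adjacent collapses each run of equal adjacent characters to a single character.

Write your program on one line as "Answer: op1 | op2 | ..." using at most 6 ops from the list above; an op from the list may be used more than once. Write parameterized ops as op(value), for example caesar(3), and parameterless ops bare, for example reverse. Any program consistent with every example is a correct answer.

dedupe_adjacent | caesar(13) | reverse | drop_vowels | take(3) | swapcase

Check, running the answer program on each example:
  "wktfkycwlo" -> "wktfkycwlo" -> "jxgsxlpjyb" -> "byjplxsgxj" -> "byjplxsgxj" -> "byj" -> "BYJ"
  "xezdjjsrm" -> "xezdjsrm" -> "krmqwfez" -> "zefwqmrk" -> "zfwqmrk" -> "zfw" -> "ZFW"
  "zdtouviocw" -> "zdtouviocw" -> "mqgbhivbpj" -> "jpbvihbgqm" -> "jpbvhbgqm" -> "jpb" -> "JPB"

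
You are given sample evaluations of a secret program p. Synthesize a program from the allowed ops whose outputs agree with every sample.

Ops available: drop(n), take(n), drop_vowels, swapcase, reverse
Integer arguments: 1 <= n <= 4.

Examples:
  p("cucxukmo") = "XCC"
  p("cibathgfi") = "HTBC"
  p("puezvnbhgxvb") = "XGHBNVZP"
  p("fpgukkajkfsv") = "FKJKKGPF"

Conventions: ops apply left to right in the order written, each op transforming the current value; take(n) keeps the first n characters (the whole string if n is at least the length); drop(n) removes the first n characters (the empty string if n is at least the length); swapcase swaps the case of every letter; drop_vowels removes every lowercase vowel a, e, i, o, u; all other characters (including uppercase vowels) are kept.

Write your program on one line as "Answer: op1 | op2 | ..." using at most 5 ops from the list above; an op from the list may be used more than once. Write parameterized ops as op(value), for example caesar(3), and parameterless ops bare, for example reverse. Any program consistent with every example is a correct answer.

drop_vowels | reverse | drop(2) | swapcase

Check, running the answer program on each example:
  "cucxukmo" -> "ccxkm" -> "mkxcc" -> "xcc" -> "XCC"
  "cibathgfi" -> "cbthgf" -> "fghtbc" -> "htbc" -> "HTBC"
  "puezvnbhgxvb" -> "pzvnbhgxvb" -> "bvxghbnvzp" -> "xghbnvzp" -> "XGHBNVZP"
  "fpgukkajkfsv" -> "fpgkkjkfsv" -> "vsfkjkkgpf" -> "fkjkkgpf" -> "FKJKKGPF"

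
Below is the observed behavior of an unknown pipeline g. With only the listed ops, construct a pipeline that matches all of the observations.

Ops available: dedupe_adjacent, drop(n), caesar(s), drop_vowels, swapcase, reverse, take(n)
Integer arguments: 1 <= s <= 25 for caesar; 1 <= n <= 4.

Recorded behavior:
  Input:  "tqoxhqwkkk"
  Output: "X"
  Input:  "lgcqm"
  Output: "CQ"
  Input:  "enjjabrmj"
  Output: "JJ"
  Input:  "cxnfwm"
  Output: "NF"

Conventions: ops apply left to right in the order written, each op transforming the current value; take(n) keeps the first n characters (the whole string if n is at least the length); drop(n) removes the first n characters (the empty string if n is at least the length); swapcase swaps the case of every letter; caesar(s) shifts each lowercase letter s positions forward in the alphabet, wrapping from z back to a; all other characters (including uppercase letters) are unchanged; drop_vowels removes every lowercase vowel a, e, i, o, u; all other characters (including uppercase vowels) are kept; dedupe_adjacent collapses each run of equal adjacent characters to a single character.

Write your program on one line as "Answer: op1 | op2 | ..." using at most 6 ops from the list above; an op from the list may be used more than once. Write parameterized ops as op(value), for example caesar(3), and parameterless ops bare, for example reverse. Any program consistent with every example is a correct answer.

drop(2) | swapcase | take(2) | swapcase | drop_vowels | swapcase

Check, running the answer program on each example:
  "tqoxhqwkkk" -> "oxhqwkkk" -> "OXHQWKKK" -> "OX" -> "ox" -> "x" -> "X"
  "lgcqm" -> "cqm" -> "CQM" -> "CQ" -> "cq" -> "cq" -> "CQ"
  "enjjabrmj" -> "jjabrmj" -> "JJABRMJ" -> "JJ" -> "jj" -> "jj" -> "JJ"
  "cxnfwm" -> "nfwm" -> "NFWM" -> "NF" -> "nf" -> "nf" -> "NF"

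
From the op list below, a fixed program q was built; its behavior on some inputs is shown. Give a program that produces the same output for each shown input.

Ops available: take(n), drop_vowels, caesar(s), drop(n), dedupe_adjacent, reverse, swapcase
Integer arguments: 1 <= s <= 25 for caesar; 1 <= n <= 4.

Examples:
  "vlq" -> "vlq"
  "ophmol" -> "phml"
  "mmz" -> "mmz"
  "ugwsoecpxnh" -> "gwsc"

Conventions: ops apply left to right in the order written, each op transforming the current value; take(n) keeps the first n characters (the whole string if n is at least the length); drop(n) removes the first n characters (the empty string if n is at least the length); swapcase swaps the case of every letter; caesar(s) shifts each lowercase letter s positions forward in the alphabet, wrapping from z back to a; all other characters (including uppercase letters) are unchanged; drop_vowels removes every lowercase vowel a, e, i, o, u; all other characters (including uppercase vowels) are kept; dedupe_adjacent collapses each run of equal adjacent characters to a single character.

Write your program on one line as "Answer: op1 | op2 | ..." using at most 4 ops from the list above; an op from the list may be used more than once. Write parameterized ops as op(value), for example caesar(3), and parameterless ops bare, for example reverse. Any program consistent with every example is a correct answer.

drop_vowels | swapcase | take(4) | swapcase

Check, running the answer program on each example:
  "vlq" -> "vlq" -> "VLQ" -> "VLQ" -> "vlq"
  "ophmol" -> "phml" -> "PHML" -> "PHML" -> "phml"
  "mmz" -> "mmz" -> "MMZ" -> "MMZ" -> "mmz"
  "ugwsoecpxnh" -> "gwscpxnh" -> "GWSCPXNH" -> "GWSC" -> "gwsc"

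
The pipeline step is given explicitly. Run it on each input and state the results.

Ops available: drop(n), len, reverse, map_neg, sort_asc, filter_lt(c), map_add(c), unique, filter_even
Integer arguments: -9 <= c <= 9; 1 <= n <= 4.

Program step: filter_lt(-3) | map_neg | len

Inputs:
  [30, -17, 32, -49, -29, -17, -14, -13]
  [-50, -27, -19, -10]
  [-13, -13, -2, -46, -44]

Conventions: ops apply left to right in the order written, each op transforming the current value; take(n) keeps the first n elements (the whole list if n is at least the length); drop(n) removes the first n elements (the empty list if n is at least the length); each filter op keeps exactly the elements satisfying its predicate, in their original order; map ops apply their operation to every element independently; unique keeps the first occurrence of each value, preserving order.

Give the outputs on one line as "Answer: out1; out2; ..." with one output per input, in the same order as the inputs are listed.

Execution, op by op:
  [30, -17, 32, -49, -29, -17, -14, -13] -> [-17, -49, -29, -17, -14, -13] -> [17, 49, 29, 17, 14, 13] -> 6
  [-50, -27, -19, -10] -> [-50, -27, -19, -10] -> [50, 27, 19, 10] -> 4
  [-13, -13, -2, -46, -44] -> [-13, -13, -46, -44] -> [13, 13, 46, 44] -> 4

6; 4; 4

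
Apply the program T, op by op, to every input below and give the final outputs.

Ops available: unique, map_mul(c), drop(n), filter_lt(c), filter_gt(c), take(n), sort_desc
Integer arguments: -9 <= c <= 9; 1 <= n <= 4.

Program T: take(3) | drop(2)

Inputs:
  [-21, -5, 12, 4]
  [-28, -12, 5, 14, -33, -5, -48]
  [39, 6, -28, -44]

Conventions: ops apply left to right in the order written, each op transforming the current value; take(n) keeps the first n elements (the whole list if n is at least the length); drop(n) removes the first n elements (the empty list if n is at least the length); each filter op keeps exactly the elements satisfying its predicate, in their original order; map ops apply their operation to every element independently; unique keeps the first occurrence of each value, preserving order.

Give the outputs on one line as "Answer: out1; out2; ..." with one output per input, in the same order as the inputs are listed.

[12]; [5]; [-28]

Execution, op by op:
  [-21, -5, 12, 4] -> [-21, -5, 12] -> [12]
  [-28, -12, 5, 14, -33, -5, -48] -> [-28, -12, 5] -> [5]
  [39, 6, -28, -44] -> [39, 6, -28] -> [-28]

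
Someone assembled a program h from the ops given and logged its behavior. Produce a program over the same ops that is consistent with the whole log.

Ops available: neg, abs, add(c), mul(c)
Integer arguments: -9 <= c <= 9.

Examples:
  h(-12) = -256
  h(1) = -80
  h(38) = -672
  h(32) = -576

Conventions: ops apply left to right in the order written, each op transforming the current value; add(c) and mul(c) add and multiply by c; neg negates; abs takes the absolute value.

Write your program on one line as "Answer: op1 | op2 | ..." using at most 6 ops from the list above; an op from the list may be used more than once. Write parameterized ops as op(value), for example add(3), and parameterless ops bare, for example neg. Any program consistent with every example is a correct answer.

abs | neg | add(-4) | abs | mul(8) | mul(-2)

Check, running the answer program on each example:
  -12 -> 12 -> -12 -> -16 -> 16 -> 128 -> -256
  1 -> 1 -> -1 -> -5 -> 5 -> 40 -> -80
  38 -> 38 -> -38 -> -42 -> 42 -> 336 -> -672
  32 -> 32 -> -32 -> -36 -> 36 -> 288 -> -576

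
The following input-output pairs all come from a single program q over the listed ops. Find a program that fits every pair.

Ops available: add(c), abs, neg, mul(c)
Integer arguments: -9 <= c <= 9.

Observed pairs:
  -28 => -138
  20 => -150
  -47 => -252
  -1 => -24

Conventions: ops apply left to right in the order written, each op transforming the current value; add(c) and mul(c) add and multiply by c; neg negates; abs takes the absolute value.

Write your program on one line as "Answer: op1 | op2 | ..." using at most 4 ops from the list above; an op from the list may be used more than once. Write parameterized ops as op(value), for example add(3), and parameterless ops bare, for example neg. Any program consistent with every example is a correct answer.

add(5) | abs | mul(-6)

Check, running the answer program on each example:
  -28 -> -23 -> 23 -> -138
  20 -> 25 -> 25 -> -150
  -47 -> -42 -> 42 -> -252
  -1 -> 4 -> 4 -> -24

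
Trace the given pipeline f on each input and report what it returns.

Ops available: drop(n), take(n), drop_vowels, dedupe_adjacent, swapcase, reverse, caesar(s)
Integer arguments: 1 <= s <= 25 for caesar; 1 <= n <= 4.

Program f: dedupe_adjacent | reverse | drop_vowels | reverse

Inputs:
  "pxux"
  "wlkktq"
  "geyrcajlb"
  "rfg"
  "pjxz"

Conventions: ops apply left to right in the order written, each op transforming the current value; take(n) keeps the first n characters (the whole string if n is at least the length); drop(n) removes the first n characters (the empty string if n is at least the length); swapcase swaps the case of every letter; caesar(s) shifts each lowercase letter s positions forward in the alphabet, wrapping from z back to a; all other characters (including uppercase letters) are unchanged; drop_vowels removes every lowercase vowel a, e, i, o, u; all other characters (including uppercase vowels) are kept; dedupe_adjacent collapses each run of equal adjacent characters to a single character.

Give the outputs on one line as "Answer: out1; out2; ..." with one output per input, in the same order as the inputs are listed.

"pxx"; "wlktq"; "gyrcjlb"; "rfg"; "pjxz"

Execution, op by op:
  "pxux" -> "pxux" -> "xuxp" -> "xxp" -> "pxx"
  "wlkktq" -> "wlktq" -> "qtklw" -> "qtklw" -> "wlktq"
  "geyrcajlb" -> "geyrcajlb" -> "bljacryeg" -> "bljcryg" -> "gyrcjlb"
  "rfg" -> "rfg" -> "gfr" -> "gfr" -> "rfg"
  "pjxz" -> "pjxz" -> "zxjp" -> "zxjp" -> "pjxz"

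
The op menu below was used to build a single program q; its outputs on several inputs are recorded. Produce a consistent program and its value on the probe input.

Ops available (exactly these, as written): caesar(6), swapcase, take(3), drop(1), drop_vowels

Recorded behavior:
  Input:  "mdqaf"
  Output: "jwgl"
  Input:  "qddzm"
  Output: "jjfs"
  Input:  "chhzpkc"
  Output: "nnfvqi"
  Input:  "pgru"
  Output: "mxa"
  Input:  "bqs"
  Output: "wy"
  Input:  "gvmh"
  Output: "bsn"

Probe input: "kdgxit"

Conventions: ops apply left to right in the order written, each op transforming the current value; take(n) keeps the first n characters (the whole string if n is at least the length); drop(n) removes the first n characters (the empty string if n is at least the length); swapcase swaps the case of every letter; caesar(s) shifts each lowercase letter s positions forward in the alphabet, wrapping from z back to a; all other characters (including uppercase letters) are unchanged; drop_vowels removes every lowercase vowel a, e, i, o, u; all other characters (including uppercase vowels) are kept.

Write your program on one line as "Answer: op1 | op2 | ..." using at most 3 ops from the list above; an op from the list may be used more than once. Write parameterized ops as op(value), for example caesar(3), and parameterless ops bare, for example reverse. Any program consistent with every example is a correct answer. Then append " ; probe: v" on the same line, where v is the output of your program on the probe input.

caesar(6) | drop(1) ; probe: "jmdoz"

Check, running the answer program on each example:
  "mdqaf" -> "sjwgl" -> "jwgl"
  "qddzm" -> "wjjfs" -> "jjfs"
  "chhzpkc" -> "innfvqi" -> "nnfvqi"
  "pgru" -> "vmxa" -> "mxa"
  "bqs" -> "hwy" -> "wy"
  "gvmh" -> "mbsn" -> "bsn"
  probe: "kdgxit" -> "qjmdoz" -> "jmdoz"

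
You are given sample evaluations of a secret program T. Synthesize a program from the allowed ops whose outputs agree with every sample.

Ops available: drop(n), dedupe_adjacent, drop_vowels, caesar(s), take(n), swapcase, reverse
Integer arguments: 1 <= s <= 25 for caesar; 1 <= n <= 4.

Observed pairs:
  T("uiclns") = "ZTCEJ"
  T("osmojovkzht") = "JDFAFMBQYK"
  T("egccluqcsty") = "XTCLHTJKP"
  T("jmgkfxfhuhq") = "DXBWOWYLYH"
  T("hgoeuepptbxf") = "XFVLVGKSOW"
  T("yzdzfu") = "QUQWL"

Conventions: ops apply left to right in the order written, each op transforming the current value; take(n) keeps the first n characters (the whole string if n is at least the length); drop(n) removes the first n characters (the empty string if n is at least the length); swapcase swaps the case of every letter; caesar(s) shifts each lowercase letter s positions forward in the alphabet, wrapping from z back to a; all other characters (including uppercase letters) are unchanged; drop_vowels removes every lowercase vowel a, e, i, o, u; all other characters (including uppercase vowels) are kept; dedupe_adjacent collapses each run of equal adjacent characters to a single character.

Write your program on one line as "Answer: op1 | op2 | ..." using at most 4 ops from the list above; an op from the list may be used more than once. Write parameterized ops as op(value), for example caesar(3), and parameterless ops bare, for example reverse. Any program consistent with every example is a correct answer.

dedupe_adjacent | caesar(17) | swapcase | drop(1)

Check, running the answer program on each example:
  "uiclns" -> "uiclns" -> "lztcej" -> "LZTCEJ" -> "ZTCEJ"
  "osmojovkzht" -> "osmojovkzht" -> "fjdfafmbqyk" -> "FJDFAFMBQYK" -> "JDFAFMBQYK"
  "egccluqcsty" -> "egcluqcsty" -> "vxtclhtjkp" -> "VXTCLHTJKP" -> "XTCLHTJKP"
  "jmgkfxfhuhq" -> "jmgkfxfhuhq" -> "adxbwowylyh" -> "ADXBWOWYLYH" -> "DXBWOWYLYH"
  "hgoeuepptbxf" -> "hgoeueptbxf" -> "yxfvlvgksow" -> "YXFVLVGKSOW" -> "XFVLVGKSOW"
  "yzdzfu" -> "yzdzfu" -> "pquqwl" -> "PQUQWL" -> "QUQWL"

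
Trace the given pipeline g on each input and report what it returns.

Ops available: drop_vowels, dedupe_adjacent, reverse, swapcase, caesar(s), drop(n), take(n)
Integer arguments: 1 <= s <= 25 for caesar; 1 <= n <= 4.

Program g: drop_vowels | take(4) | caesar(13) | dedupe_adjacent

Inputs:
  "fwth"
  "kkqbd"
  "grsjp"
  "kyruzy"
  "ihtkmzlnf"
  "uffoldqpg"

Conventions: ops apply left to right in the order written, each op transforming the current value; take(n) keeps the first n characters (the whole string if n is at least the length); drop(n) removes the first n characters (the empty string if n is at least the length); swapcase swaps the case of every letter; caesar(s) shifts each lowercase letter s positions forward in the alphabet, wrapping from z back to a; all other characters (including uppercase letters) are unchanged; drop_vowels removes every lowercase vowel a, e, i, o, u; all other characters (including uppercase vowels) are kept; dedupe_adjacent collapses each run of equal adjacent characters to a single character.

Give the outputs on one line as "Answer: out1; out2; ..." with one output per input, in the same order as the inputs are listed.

Execution, op by op:
  "fwth" -> "fwth" -> "fwth" -> "sjgu" -> "sjgu"
  "kkqbd" -> "kkqbd" -> "kkqb" -> "xxdo" -> "xdo"
  "grsjp" -> "grsjp" -> "grsj" -> "tefw" -> "tefw"
  "kyruzy" -> "kyrzy" -> "kyrz" -> "xlem" -> "xlem"
  "ihtkmzlnf" -> "htkmzlnf" -> "htkm" -> "ugxz" -> "ugxz"
  "uffoldqpg" -> "ffldqpg" -> "ffld" -> "ssyq" -> "syq"

"sjgu"; "xdo"; "tefw"; "xlem"; "ugxz"; "syq"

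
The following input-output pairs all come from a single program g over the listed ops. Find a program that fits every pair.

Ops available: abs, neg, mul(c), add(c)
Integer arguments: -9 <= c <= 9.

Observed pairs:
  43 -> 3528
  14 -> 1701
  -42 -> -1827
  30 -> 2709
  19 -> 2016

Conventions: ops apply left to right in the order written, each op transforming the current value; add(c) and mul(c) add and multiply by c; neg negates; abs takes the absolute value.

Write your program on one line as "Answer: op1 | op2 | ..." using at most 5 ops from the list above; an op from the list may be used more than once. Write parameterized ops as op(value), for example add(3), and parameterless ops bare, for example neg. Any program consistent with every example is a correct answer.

add(7) | add(5) | add(1) | mul(9) | mul(7)

Check, running the answer program on each example:
  43 -> 50 -> 55 -> 56 -> 504 -> 3528
  14 -> 21 -> 26 -> 27 -> 243 -> 1701
  -42 -> -35 -> -30 -> -29 -> -261 -> -1827
  30 -> 37 -> 42 -> 43 -> 387 -> 2709
  19 -> 26 -> 31 -> 32 -> 288 -> 2016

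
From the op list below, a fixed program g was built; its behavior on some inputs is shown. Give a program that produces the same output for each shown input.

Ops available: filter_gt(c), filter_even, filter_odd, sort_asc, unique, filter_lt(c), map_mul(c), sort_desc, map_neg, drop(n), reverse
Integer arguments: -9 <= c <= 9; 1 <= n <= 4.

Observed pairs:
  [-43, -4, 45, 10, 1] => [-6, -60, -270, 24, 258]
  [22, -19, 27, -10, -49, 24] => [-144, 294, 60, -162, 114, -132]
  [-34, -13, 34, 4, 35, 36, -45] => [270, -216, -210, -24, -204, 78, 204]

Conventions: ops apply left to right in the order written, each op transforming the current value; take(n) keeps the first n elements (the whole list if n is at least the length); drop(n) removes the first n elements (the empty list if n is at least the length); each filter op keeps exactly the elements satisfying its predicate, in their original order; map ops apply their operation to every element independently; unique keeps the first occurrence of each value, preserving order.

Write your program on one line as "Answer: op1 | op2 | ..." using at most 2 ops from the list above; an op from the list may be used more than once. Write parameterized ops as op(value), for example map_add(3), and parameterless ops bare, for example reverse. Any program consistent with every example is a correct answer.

map_mul(-6) | reverse

Check, running the answer program on each example:
  [-43, -4, 45, 10, 1] -> [258, 24, -270, -60, -6] -> [-6, -60, -270, 24, 258]
  [22, -19, 27, -10, -49, 24] -> [-132, 114, -162, 60, 294, -144] -> [-144, 294, 60, -162, 114, -132]
  [-34, -13, 34, 4, 35, 36, -45] -> [204, 78, -204, -24, -210, -216, 270] -> [270, -216, -210, -24, -204, 78, 204]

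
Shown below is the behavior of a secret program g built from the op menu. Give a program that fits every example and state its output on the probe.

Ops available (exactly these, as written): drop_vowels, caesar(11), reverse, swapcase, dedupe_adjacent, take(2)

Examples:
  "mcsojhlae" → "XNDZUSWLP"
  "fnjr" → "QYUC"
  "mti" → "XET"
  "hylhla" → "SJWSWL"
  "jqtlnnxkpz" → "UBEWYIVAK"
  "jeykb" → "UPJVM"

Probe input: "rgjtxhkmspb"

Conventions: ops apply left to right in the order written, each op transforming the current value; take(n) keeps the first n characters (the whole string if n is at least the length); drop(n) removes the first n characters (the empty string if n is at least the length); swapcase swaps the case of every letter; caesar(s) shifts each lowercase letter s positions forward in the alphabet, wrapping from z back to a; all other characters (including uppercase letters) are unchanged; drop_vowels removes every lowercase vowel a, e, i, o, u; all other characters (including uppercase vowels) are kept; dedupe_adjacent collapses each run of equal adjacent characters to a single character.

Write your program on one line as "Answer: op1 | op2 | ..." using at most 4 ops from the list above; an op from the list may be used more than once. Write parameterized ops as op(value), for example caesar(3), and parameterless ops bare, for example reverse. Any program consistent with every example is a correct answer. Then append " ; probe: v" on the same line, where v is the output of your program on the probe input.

dedupe_adjacent | caesar(11) | swapcase ; probe: "CRUEISVXDAM"

Check, running the answer program on each example:
  "mcsojhlae" -> "mcsojhlae" -> "xndzuswlp" -> "XNDZUSWLP"
  "fnjr" -> "fnjr" -> "qyuc" -> "QYUC"
  "mti" -> "mti" -> "xet" -> "XET"
  "hylhla" -> "hylhla" -> "sjwswl" -> "SJWSWL"
  "jqtlnnxkpz" -> "jqtlnxkpz" -> "ubewyivak" -> "UBEWYIVAK"
  "jeykb" -> "jeykb" -> "upjvm" -> "UPJVM"
  probe: "rgjtxhkmspb" -> "rgjtxhkmspb" -> "crueisvxdam" -> "CRUEISVXDAM"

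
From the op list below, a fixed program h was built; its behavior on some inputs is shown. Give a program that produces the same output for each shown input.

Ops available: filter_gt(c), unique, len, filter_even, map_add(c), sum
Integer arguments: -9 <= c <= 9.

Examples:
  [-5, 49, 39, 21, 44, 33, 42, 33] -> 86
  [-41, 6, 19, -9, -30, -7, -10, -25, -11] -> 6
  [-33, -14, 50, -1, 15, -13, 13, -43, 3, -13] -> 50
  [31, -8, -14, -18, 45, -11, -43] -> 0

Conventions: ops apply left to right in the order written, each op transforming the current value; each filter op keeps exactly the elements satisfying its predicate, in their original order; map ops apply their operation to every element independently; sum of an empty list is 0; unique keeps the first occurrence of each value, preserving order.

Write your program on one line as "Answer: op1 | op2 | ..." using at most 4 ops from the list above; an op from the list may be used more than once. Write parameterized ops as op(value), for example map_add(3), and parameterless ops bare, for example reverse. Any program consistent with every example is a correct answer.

filter_gt(-4) | filter_gt(3) | filter_even | sum

Check, running the answer program on each example:
  [-5, 49, 39, 21, 44, 33, 42, 33] -> [49, 39, 21, 44, 33, 42, 33] -> [49, 39, 21, 44, 33, 42, 33] -> [44, 42] -> 86
  [-41, 6, 19, -9, -30, -7, -10, -25, -11] -> [6, 19] -> [6, 19] -> [6] -> 6
  [-33, -14, 50, -1, 15, -13, 13, -43, 3, -13] -> [50, -1, 15, 13, 3] -> [50, 15, 13] -> [50] -> 50
  [31, -8, -14, -18, 45, -11, -43] -> [31, 45] -> [31, 45] -> [] -> 0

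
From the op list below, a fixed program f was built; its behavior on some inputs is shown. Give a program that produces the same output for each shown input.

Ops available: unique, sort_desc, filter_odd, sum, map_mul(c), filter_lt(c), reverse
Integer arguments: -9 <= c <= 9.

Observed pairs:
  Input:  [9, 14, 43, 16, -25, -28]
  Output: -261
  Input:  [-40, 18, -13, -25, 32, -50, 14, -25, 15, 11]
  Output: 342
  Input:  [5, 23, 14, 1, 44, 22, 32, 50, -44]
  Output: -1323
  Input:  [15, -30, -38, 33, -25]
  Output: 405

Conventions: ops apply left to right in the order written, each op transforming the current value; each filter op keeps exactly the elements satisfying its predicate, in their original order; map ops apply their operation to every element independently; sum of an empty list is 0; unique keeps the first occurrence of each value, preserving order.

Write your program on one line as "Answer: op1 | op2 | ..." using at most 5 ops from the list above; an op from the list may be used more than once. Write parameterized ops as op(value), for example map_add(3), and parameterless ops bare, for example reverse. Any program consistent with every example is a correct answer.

reverse | map_mul(-9) | unique | sum

Check, running the answer program on each example:
  [9, 14, 43, 16, -25, -28] -> [-28, -25, 16, 43, 14, 9] -> [252, 225, -144, -387, -126, -81] -> [252, 225, -144, -387, -126, -81] -> -261
  [-40, 18, -13, -25, 32, -50, 14, -25, 15, 11] -> [11, 15, -25, 14, -50, 32, -25, -13, 18, -40] -> [-99, -135, 225, -126, 450, -288, 225, 117, -162, 360] -> [-99, -135, 225, -126, 450, -288, 117, -162, 360] -> 342
  [5, 23, 14, 1, 44, 22, 32, 50, -44] -> [-44, 50, 32, 22, 44, 1, 14, 23, 5] -> [396, -450, -288, -198, -396, -9, -126, -207, -45] -> [396, -450, -288, -198, -396, -9, -126, -207, -45] -> -1323
  [15, -30, -38, 33, -25] -> [-25, 33, -38, -30, 15] -> [225, -297, 342, 270, -135] -> [225, -297, 342, 270, -135] -> 405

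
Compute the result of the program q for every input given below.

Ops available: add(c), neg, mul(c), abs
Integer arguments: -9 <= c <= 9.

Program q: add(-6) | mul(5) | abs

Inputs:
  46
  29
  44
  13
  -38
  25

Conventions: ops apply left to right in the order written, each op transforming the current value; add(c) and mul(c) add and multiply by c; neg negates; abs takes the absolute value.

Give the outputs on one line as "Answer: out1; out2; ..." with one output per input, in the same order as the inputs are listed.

200; 115; 190; 35; 220; 95

Execution, op by op:
  46 -> 40 -> 200 -> 200
  29 -> 23 -> 115 -> 115
  44 -> 38 -> 190 -> 190
  13 -> 7 -> 35 -> 35
  -38 -> -44 -> -220 -> 220
  25 -> 19 -> 95 -> 95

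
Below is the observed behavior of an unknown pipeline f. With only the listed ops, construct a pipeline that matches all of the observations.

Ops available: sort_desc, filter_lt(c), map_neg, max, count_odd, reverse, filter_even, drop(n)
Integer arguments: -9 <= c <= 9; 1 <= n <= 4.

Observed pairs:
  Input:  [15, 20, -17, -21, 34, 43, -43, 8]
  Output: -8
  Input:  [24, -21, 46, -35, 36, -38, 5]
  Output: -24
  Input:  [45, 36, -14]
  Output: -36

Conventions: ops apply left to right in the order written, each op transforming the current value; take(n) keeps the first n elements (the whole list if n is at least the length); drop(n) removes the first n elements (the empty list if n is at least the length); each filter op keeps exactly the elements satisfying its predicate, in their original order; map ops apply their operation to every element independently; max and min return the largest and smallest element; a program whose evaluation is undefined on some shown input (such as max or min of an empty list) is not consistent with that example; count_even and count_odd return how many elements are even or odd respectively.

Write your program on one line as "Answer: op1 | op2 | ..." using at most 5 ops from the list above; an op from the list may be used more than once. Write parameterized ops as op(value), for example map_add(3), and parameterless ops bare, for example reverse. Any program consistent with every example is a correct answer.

sort_desc | map_neg | filter_lt(-5) | max

Check, running the answer program on each example:
  [15, 20, -17, -21, 34, 43, -43, 8] -> [43, 34, 20, 15, 8, -17, -21, -43] -> [-43, -34, -20, -15, -8, 17, 21, 43] -> [-43, -34, -20, -15, -8] -> -8
  [24, -21, 46, -35, 36, -38, 5] -> [46, 36, 24, 5, -21, -35, -38] -> [-46, -36, -24, -5, 21, 35, 38] -> [-46, -36, -24] -> -24
  [45, 36, -14] -> [45, 36, -14] -> [-45, -36, 14] -> [-45, -36] -> -36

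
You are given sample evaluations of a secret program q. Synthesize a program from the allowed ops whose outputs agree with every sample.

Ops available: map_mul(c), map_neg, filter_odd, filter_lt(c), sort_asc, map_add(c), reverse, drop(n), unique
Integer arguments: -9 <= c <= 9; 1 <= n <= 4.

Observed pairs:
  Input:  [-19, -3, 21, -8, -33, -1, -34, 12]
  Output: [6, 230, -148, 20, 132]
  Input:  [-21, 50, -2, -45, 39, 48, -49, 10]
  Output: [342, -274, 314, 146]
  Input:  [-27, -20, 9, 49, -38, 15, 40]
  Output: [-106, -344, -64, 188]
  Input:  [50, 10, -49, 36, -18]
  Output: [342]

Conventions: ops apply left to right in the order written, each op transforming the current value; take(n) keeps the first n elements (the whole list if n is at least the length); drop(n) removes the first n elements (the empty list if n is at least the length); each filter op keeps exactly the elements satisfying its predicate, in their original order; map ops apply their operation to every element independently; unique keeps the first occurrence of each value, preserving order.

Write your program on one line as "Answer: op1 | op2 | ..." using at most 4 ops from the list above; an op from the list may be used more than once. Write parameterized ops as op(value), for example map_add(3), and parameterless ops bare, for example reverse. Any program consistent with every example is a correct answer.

reverse | filter_odd | map_mul(-7) | map_add(-1)

Check, running the answer program on each example:
  [-19, -3, 21, -8, -33, -1, -34, 12] -> [12, -34, -1, -33, -8, 21, -3, -19] -> [-1, -33, 21, -3, -19] -> [7, 231, -147, 21, 133] -> [6, 230, -148, 20, 132]
  [-21, 50, -2, -45, 39, 48, -49, 10] -> [10, -49, 48, 39, -45, -2, 50, -21] -> [-49, 39, -45, -21] -> [343, -273, 315, 147] -> [342, -274, 314, 146]
  [-27, -20, 9, 49, -38, 15, 40] -> [40, 15, -38, 49, 9, -20, -27] -> [15, 49, 9, -27] -> [-105, -343, -63, 189] -> [-106, -344, -64, 188]
  [50, 10, -49, 36, -18] -> [-18, 36, -49, 10, 50] -> [-49] -> [343] -> [342]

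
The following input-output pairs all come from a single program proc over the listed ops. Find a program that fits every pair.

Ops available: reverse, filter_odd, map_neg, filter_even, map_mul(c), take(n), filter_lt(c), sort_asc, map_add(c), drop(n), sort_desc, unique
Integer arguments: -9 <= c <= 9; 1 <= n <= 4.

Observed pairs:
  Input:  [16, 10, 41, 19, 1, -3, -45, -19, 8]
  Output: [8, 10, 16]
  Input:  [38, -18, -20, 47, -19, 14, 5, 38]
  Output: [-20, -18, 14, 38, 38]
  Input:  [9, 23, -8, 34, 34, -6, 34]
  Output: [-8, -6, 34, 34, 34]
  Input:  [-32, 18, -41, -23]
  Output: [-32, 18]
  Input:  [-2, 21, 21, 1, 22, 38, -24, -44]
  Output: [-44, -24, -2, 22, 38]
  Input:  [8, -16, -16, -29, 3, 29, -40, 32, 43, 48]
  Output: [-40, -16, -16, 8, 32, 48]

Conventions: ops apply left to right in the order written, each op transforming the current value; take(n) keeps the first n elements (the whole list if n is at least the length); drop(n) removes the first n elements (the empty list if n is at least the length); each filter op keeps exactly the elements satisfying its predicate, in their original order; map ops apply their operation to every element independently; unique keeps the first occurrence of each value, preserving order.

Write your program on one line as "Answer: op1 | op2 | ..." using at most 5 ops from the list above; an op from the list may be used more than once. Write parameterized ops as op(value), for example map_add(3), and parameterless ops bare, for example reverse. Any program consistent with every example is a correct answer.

sort_asc | sort_desc | filter_even | sort_asc

Check, running the answer program on each example:
  [16, 10, 41, 19, 1, -3, -45, -19, 8] -> [-45, -19, -3, 1, 8, 10, 16, 19, 41] -> [41, 19, 16, 10, 8, 1, -3, -19, -45] -> [16, 10, 8] -> [8, 10, 16]
  [38, -18, -20, 47, -19, 14, 5, 38] -> [-20, -19, -18, 5, 14, 38, 38, 47] -> [47, 38, 38, 14, 5, -18, -19, -20] -> [38, 38, 14, -18, -20] -> [-20, -18, 14, 38, 38]
  [9, 23, -8, 34, 34, -6, 34] -> [-8, -6, 9, 23, 34, 34, 34] -> [34, 34, 34, 23, 9, -6, -8] -> [34, 34, 34, -6, -8] -> [-8, -6, 34, 34, 34]
  [-32, 18, -41, -23] -> [-41, -32, -23, 18] -> [18, -23, -32, -41] -> [18, -32] -> [-32, 18]
  [-2, 21, 21, 1, 22, 38, -24, -44] -> [-44, -24, -2, 1, 21, 21, 22, 38] -> [38, 22, 21, 21, 1, -2, -24, -44] -> [38, 22, -2, -24, -44] -> [-44, -24, -2, 22, 38]
  [8, -16, -16, -29, 3, 29, -40, 32, 43, 48] -> [-40, -29, -16, -16, 3, 8, 29, 32, 43, 48] -> [48, 43, 32, 29, 8, 3, -16, -16, -29, -40] -> [48, 32, 8, -16, -16, -40] -> [-40, -16, -16, 8, 32, 48]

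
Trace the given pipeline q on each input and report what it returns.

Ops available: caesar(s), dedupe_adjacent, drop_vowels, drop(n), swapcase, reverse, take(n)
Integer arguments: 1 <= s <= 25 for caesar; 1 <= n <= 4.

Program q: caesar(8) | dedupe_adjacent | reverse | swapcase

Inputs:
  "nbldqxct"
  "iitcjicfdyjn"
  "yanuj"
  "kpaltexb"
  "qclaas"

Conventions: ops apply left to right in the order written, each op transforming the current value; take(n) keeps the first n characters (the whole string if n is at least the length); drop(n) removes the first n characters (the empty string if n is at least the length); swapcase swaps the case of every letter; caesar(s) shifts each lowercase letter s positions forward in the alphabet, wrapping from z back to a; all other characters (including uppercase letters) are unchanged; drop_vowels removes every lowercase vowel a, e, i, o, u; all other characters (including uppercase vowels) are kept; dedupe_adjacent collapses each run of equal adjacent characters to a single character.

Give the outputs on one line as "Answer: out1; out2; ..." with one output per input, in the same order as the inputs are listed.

Execution, op by op:
  "nbldqxct" -> "vjtlyfkb" -> "vjtlyfkb" -> "bkfyltjv" -> "BKFYLTJV"
  "iitcjicfdyjn" -> "qqbkrqknlgrv" -> "qbkrqknlgrv" -> "vrglnkqrkbq" -> "VRGLNKQRKBQ"
  "yanuj" -> "givcr" -> "givcr" -> "rcvig" -> "RCVIG"
  "kpaltexb" -> "sxitbmfj" -> "sxitbmfj" -> "jfmbtixs" -> "JFMBTIXS"
  "qclaas" -> "yktiia" -> "yktia" -> "aitky" -> "AITKY"

"BKFYLTJV"; "VRGLNKQRKBQ"; "RCVIG"; "JFMBTIXS"; "AITKY"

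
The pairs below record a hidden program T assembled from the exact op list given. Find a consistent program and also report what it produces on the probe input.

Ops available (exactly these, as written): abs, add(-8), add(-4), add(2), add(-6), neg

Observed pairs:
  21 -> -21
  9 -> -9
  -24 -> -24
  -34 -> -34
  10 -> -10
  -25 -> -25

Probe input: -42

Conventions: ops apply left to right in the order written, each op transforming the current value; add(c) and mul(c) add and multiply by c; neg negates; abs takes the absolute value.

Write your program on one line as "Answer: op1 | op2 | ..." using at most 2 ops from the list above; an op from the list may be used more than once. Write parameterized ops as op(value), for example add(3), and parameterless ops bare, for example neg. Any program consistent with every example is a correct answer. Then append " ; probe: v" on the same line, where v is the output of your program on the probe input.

abs | neg ; probe: -42

Check, running the answer program on each example:
  21 -> 21 -> -21
  9 -> 9 -> -9
  -24 -> 24 -> -24
  -34 -> 34 -> -34
  10 -> 10 -> -10
  -25 -> 25 -> -25
  probe: -42 -> 42 -> -42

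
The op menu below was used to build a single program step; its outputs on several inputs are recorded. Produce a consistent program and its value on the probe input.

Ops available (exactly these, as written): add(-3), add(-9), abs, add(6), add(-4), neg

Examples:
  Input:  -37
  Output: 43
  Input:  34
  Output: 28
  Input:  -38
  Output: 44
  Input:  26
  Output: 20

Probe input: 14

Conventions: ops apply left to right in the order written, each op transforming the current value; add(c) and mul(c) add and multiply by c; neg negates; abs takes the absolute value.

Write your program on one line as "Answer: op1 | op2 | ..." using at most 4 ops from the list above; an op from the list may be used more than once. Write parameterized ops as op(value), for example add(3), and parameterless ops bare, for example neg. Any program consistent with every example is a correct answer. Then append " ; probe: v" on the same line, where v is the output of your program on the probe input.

neg | add(6) | abs ; probe: 8

Check, running the answer program on each example:
  -37 -> 37 -> 43 -> 43
  34 -> -34 -> -28 -> 28
  -38 -> 38 -> 44 -> 44
  26 -> -26 -> -20 -> 20
  probe: 14 -> -14 -> -8 -> 8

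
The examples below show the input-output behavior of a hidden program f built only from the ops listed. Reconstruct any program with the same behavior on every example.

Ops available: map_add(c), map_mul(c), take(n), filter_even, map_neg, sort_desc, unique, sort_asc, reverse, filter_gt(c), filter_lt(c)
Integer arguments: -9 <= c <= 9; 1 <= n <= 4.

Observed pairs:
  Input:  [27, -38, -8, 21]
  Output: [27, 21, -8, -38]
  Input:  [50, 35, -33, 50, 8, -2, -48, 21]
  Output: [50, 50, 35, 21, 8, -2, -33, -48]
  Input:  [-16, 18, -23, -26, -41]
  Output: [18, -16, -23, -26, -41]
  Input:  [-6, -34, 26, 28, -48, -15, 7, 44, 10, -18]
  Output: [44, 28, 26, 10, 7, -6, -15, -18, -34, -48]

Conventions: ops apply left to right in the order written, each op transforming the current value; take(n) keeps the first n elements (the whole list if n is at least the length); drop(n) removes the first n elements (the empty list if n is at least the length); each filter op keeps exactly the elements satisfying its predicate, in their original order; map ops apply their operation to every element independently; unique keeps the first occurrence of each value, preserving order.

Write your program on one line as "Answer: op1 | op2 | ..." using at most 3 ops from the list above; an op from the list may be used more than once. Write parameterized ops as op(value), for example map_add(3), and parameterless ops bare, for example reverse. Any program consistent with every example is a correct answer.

sort_asc | reverse

Check, running the answer program on each example:
  [27, -38, -8, 21] -> [-38, -8, 21, 27] -> [27, 21, -8, -38]
  [50, 35, -33, 50, 8, -2, -48, 21] -> [-48, -33, -2, 8, 21, 35, 50, 50] -> [50, 50, 35, 21, 8, -2, -33, -48]
  [-16, 18, -23, -26, -41] -> [-41, -26, -23, -16, 18] -> [18, -16, -23, -26, -41]
  [-6, -34, 26, 28, -48, -15, 7, 44, 10, -18] -> [-48, -34, -18, -15, -6, 7, 10, 26, 28, 44] -> [44, 28, 26, 10, 7, -6, -15, -18, -34, -48]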